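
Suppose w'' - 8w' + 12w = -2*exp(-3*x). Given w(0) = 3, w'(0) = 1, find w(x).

w = -47*exp(6*x)/36 - 2*exp(-3*x)/45 + 87*exp(2*x)/20

Characteristic equation r² - 8r + 12 = 0 factors as (r - 2)(r - 6) = 0, so r = 2, 6.
Hence w_h = C1*exp(2*x) + C2*exp(6*x).
Try w_p = A*exp(-3*x). Substituting into the equation and dividing by exp(-3*x) gives A = -2/45, so w_p = -2*exp(-3*x)/45.
General solution: w = -2*exp(-3*x)/45 + C1*exp(2*x) + C2*exp(6*x).
Apply the initial conditions: w(0) = -2/45 + C1 + C2 = 3 and w'(0) = 2/15 + 2*C1 + 6*C2 = 1. Solving gives C1 = 87/20, C2 = -47/36.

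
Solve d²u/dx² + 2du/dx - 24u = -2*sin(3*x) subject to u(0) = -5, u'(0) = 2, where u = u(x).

Characteristic equation r² + 2r - 24 = 0 factors as (r + 6)(r - 4) = 0, so r = -6, 4.
Hence u_h = C1*exp(-6*x) + C2*exp(4*x).
Try u_p = A*cos(3*x) + B*sin(3*x). Substituting and equating the coefficients of cos(3x) and sin(3x) gives A = 4/375, B = 22/375, so u_p = 4*cos(3*x)/375 + 22*sin(3*x)/375.
General solution: u = 4*cos(3*x)/375 + 22*sin(3*x)/375 + C1*exp(-6*x) + C2*exp(4*x).
Apply the initial conditions: u(0) = 4/375 + C1 + C2 = -5 and u'(0) = 22/125 - 6*C1 + 4*C2 = 2. Solving gives C1 = -164/75, C2 = -353/125.

u = -353*exp(4*x)/125 - 164*exp(-6*x)/75 + 4*cos(3*x)/375 + 22*sin(3*x)/375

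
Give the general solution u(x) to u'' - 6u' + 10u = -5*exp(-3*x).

u = -5*exp(-3*x)/37 + C1*cos(x)*exp(3*x) + C2*exp(3*x)*sin(x)

Characteristic equation r² - 6r + 10 = 0 has discriminant (-6)² - 4·(10) = -4 < 0, so r = 3 ± i.
Hence u_h = C1*cos(x)*exp(3*x) + C2*exp(3*x)*sin(x).
Try u_p = A*exp(-3*x). Substituting into the equation and dividing by exp(-3*x) gives A = -5/37, so u_p = -5*exp(-3*x)/37.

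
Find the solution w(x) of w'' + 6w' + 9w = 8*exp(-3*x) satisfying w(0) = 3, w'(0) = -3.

Characteristic equation r² + 6r + 9 = 0 has discriminant (6)² - 4·(9) = 0, so r = -3 is a repeated root.
Hence w_h = (C1 + C2*x)*exp(-3*x).
Since exp(-3*x) solves the homogeneous equation (r = -3 is a root of multiplicity 2), multiply the trial by x^2. Try w_p = A*x^2*exp(-3*x). Substituting into the equation and dividing by exp(-3*x) gives A = 4, so w_p = 4*x^2*exp(-3*x).
General solution: w = C1*exp(-3*x) + 4*x^2*exp(-3*x) + C2*x*exp(-3*x).
Apply the initial conditions: w(0) = C1 = 3 and w'(0) = C2 - 3*C1 = -3. Solving gives C1 = 3, C2 = 6.

w = 3*exp(-3*x) + 4*x**2*exp(-3*x) + 6*x*exp(-3*x)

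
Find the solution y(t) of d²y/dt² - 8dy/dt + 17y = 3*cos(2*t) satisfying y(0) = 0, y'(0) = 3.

y = -48*sin(2*t)/425 + 39*cos(2*t)/425 - 39*cos(t)*exp(4*t)/425 + 1527*exp(4*t)*sin(t)/425

Characteristic equation r² - 8r + 17 = 0 has discriminant (-8)² - 4·(17) = -4 < 0, so r = 4 ± i.
Hence y_h = C1*cos(t)*exp(4*t) + C2*exp(4*t)*sin(t).
Try y_p = A*cos(2*t) + B*sin(2*t). Substituting and equating the coefficients of cos(2t) and sin(2t) gives A = 39/425, B = -48/425, so y_p = -48*sin(2*t)/425 + 39*cos(2*t)/425.
General solution: y = -48*sin(2*t)/425 + 39*cos(2*t)/425 + C1*cos(t)*exp(4*t) + C2*exp(4*t)*sin(t).
Apply the initial conditions: y(0) = 39/425 + C1 = 0 and y'(0) = -96/425 + C2 + 4*C1 = 3. Solving gives C1 = -39/425, C2 = 1527/425.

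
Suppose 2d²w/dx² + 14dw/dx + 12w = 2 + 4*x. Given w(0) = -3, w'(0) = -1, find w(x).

w = -2/9 - 18*exp(-x)/5 + x/3 + 37*exp(-6*x)/45

Divide through by 2: w'' + 7w' + 6w = 1 + 2*x.
Characteristic equation r² + 7r + 6 = 0 factors as (r + 6)(r + 1) = 0, so r = -6, -1.
Hence w_h = C1*exp(-6*x) + C2*exp(-x).
For the particular solution try w_p = A0 + A1*x. Substituting and matching coefficients of each power of x gives A0 = -2/9, A1 = 1/3, so w_p = -2/9 + x/3.
General solution: w = -2/9 + x/3 + C1*exp(-6*x) + C2*exp(-x).
Apply the initial conditions: w(0) = -2/9 + C1 + C2 = -3 and w'(0) = 1/3 - C2 - 6*C1 = -1. Solving gives C1 = 37/45, C2 = -18/5.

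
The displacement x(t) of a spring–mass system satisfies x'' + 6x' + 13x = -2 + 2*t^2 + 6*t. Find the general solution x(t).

x = -714/2197 + 2*t**2/13 + 54*t/169 + C1*cos(2*t)*exp(-3*t) + C2*exp(-3*t)*sin(2*t)

Characteristic equation r² + 6r + 13 = 0 has discriminant (6)² - 4·(13) = -16 < 0, so r = -3 ± 2i.
Hence x_h = C1*cos(2*t)*exp(-3*t) + C2*exp(-3*t)*sin(2*t).
For the particular solution try x_p = A0 + A1*t + A2*t^2. Substituting and matching coefficients of each power of t gives A0 = -714/2197, A1 = 54/169, A2 = 2/13, so x_p = -714/2197 + 2*t^2/13 + 54*t/169.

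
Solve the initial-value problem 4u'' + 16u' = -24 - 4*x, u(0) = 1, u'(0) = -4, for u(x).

u = 23/64 - 23*x/16 - x**2/8 + 41*exp(-4*x)/64

Divide through by 4: u'' + 4u' = -6 - x.
Characteristic equation r² + 4r = 0 factors as (r + 4)r = 0, so r = -4, 0.
Hence u_h = C1*exp(-4*x) + C2.
Since 0 is a characteristic root (multiplicity 1), multiply the polynomial trial by x: try u_p = x*(A0 + A1*x). Substituting and matching coefficients of each power of x gives A0 = -23/16, A1 = -1/8, so u_p = -23*x/16 - x^2/8.
General solution: u = C2 - 23*x/16 - x^2/8 + C1*exp(-4*x).
Apply the initial conditions: u(0) = C1 + C2 = 1 and u'(0) = -23/16 - 4*C1 = -4. Solving gives C1 = 41/64, C2 = 23/64.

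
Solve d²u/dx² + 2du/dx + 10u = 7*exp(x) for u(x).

Characteristic equation r² + 2r + 10 = 0 has discriminant (2)² - 4·(10) = -36 < 0, so r = -1 ± 3i.
Hence u_h = C1*cos(3*x)*exp(-x) + C2*exp(-x)*sin(3*x).
Try u_p = A*exp(x). Substituting into the equation and dividing by exp(x) gives A = 7/13, so u_p = 7*exp(x)/13.

u = 7*exp(x)/13 + C1*cos(3*x)*exp(-x) + C2*exp(-x)*sin(3*x)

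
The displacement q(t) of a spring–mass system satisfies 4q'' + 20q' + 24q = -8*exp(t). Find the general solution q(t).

Divide through by 4: q'' + 5q' + 6q = -2*exp(t).
Characteristic equation r² + 5r + 6 = 0 factors as (r + 2)(r + 3) = 0, so r = -2, -3.
Hence q_h = C1*exp(-2*t) + C2*exp(-3*t).
Try q_p = A*exp(t). Substituting into the equation and dividing by exp(t) gives A = -1/6, so q_p = -exp(t)/6.

q = -exp(t)/6 + C1*exp(-2*t) + C2*exp(-3*t)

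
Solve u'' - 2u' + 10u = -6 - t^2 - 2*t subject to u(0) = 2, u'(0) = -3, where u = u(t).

Characteristic equation r² - 2r + 10 = 0 has discriminant (-2)² - 4·(10) = -36 < 0, so r = 1 ± 3i.
Hence u_h = C1*cos(3*t)*exp(t) + C2*exp(t)*sin(3*t).
For the particular solution try u_p = A0 + A1*t + A2*t^2. Substituting and matching coefficients of each power of t gives A0 = -157/250, A1 = -6/25, A2 = -1/10, so u_p = -157/250 - 6*t/25 - t^2/10.
General solution: u = -157/250 - 6*t/25 - t^2/10 + C1*cos(3*t)*exp(t) + C2*exp(t)*sin(3*t).
Apply the initial conditions: u(0) = -157/250 + C1 = 2 and u'(0) = -6/25 + C1 + 3*C2 = -3. Solving gives C1 = 657/250, C2 = -449/250.

u = -157/250 - 6*t/25 - t**2/10 - 449*exp(t)*sin(3*t)/250 + 657*cos(3*t)*exp(t)/250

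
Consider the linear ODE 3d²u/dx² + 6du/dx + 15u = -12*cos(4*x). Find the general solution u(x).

u = -32*sin(4*x)/185 + 44*cos(4*x)/185 + C1*cos(2*x)*exp(-x) + C2*exp(-x)*sin(2*x)

Divide through by 3: u'' + 2u' + 5u = -4*cos(4*x).
Characteristic equation r² + 2r + 5 = 0 has discriminant (2)² - 4·(5) = -16 < 0, so r = -1 ± 2i.
Hence u_h = C1*cos(2*x)*exp(-x) + C2*exp(-x)*sin(2*x).
Try u_p = A*cos(4*x) + B*sin(4*x). Substituting and equating the coefficients of cos(4x) and sin(4x) gives A = 44/185, B = -32/185, so u_p = -32*sin(4*x)/185 + 44*cos(4*x)/185.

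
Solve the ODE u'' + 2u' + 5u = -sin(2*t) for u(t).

Characteristic equation r² + 2r + 5 = 0 has discriminant (2)² - 4·(5) = -16 < 0, so r = -1 ± 2i.
Hence u_h = C1*cos(2*t)*exp(-t) + C2*exp(-t)*sin(2*t).
Try u_p = A*cos(2*t) + B*sin(2*t). Substituting and equating the coefficients of cos(2t) and sin(2t) gives A = 4/17, B = -1/17, so u_p = -sin(2*t)/17 + 4*cos(2*t)/17.

u = -sin(2*t)/17 + 4*cos(2*t)/17 + C1*cos(2*t)*exp(-t) + C2*exp(-t)*sin(2*t)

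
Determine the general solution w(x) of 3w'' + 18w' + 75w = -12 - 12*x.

w = -76/625 - 4*x/25 + C1*cos(4*x)*exp(-3*x) + C2*exp(-3*x)*sin(4*x)

Divide through by 3: w'' + 6w' + 25w = -4 - 4*x.
Characteristic equation r² + 6r + 25 = 0 has discriminant (6)² - 4·(25) = -64 < 0, so r = -3 ± 4i.
Hence w_h = C1*cos(4*x)*exp(-3*x) + C2*exp(-3*x)*sin(4*x).
For the particular solution try w_p = A0 + A1*x. Substituting and matching coefficients of each power of x gives A0 = -76/625, A1 = -4/25, so w_p = -76/625 - 4*x/25.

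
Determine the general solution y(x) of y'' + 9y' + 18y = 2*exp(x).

Characteristic equation r² + 9r + 18 = 0 factors as (r + 6)(r + 3) = 0, so r = -6, -3.
Hence y_h = C1*exp(-6*x) + C2*exp(-3*x).
Try y_p = A*exp(x). Substituting into the equation and dividing by exp(x) gives A = 1/14, so y_p = exp(x)/14.

y = exp(x)/14 + C1*exp(-6*x) + C2*exp(-3*x)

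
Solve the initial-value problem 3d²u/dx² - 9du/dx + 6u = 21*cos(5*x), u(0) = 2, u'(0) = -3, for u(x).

Divide through by 3: u'' - 3u' + 2u = 7*cos(5*x).
Characteristic equation r² - 3r + 2 = 0 factors as (r - 2)(r - 1) = 0, so r = 2, 1.
Hence u_h = C1*exp(2*x) + C2*exp(x).
Try u_p = A*cos(5*x) + B*sin(5*x). Substituting and equating the coefficients of cos(5x) and sin(5x) gives A = -161/754, B = -105/754, so u_p = -161*cos(5*x)/754 - 105*sin(5*x)/754.
General solution: u = -161*cos(5*x)/754 - 105*sin(5*x)/754 + C1*exp(2*x) + C2*exp(x).
Apply the initial conditions: u(0) = -161/754 + C1 + C2 = 2 and u'(0) = -525/754 + C2 + 2*C1 = -3. Solving gives C1 = -131/29, C2 = 175/26.

u = -161*cos(5*x)/754 - 131*exp(2*x)/29 - 105*sin(5*x)/754 + 175*exp(x)/26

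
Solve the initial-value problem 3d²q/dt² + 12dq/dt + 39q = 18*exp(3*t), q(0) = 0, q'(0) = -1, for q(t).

q = 3*exp(3*t)/17 - 32*exp(-2*t)*sin(3*t)/51 - 3*cos(3*t)*exp(-2*t)/17

Divide through by 3: q'' + 4q' + 13q = 6*exp(3*t).
Characteristic equation r² + 4r + 13 = 0 has discriminant (4)² - 4·(13) = -36 < 0, so r = -2 ± 3i.
Hence q_h = C1*cos(3*t)*exp(-2*t) + C2*exp(-2*t)*sin(3*t).
Try q_p = A*exp(3*t). Substituting into the equation and dividing by exp(3*t) gives A = 3/17, so q_p = 3*exp(3*t)/17.
General solution: q = 3*exp(3*t)/17 + C1*cos(3*t)*exp(-2*t) + C2*exp(-2*t)*sin(3*t).
Apply the initial conditions: q(0) = 3/17 + C1 = 0 and q'(0) = 9/17 - 2*C1 + 3*C2 = -1. Solving gives C1 = -3/17, C2 = -32/51.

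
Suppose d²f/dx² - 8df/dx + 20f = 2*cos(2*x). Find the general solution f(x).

Characteristic equation r² - 8r + 20 = 0 has discriminant (-8)² - 4·(20) = -16 < 0, so r = 4 ± 2i.
Hence f_h = C1*cos(2*x)*exp(4*x) + C2*exp(4*x)*sin(2*x).
Try f_p = A*cos(2*x) + B*sin(2*x). Substituting and equating the coefficients of cos(2x) and sin(2x) gives A = 1/16, B = -1/16, so f_p = -sin(2*x)/16 + cos(2*x)/16.

f = -sin(2*x)/16 + cos(2*x)/16 + C1*cos(2*x)*exp(4*x) + C2*exp(4*x)*sin(2*x)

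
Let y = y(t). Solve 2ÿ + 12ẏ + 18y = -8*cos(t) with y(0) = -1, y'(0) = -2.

y = -17*exp(-3*t)/25 - 8*cos(t)/25 - 6*sin(t)/25 - 19*t*exp(-3*t)/5

Divide through by 2: y'' + 6y' + 9y = -4*cos(t).
Characteristic equation r² + 6r + 9 = 0 has discriminant (6)² - 4·(9) = 0, so r = -3 is a repeated root.
Hence y_h = (C1 + C2*t)*exp(-3*t).
Try y_p = A*cos(t) + B*sin(t). Substituting and equating the coefficients of cos(t) and sin(t) gives A = -8/25, B = -6/25, so y_p = -8*cos(t)/25 - 6*sin(t)/25.
General solution: y = -8*cos(t)/25 - 6*sin(t)/25 + C1*exp(-3*t) + C2*t*exp(-3*t).
Apply the initial conditions: y(0) = -8/25 + C1 = -1 and y'(0) = -6/25 + C2 - 3*C1 = -2. Solving gives C1 = -17/25, C2 = -19/5.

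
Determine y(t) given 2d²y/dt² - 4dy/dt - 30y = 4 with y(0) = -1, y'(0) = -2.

y = -2/15 - 23*exp(5*t)/40 - 7*exp(-3*t)/24

Divide through by 2: y'' - 2y' - 15y = 2.
Characteristic equation r² - 2r - 15 = 0 factors as (r - 5)(r + 3) = 0, so r = 5, -3.
Hence y_h = C1*exp(5*t) + C2*exp(-3*t).
For the particular solution try y_p = A0. Substituting and matching coefficients of each power of t gives A0 = -2/15, so y_p = -2/15.
General solution: y = -2/15 + C1*exp(5*t) + C2*exp(-3*t).
Apply the initial conditions: y(0) = -2/15 + C1 + C2 = -1 and y'(0) = -3*C2 + 5*C1 = -2. Solving gives C1 = -23/40, C2 = -7/24.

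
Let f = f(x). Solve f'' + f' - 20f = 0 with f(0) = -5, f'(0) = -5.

Characteristic equation r² + r - 20 = 0 factors as (r + 5)(r - 4) = 0, so r = -5, 4.
Hence f_h = C1*exp(-5*x) + C2*exp(4*x).
Apply the initial conditions: f(0) = C1 + C2 = -5 and f'(0) = -5*C1 + 4*C2 = -5. Solving gives C1 = -5/3, C2 = -10/3.

f = -10*exp(4*x)/3 - 5*exp(-5*x)/3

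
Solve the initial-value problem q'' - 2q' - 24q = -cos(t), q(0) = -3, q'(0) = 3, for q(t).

q = -361*exp(-4*t)/170 - 339*exp(6*t)/370 + 2*sin(t)/629 + 25*cos(t)/629

Characteristic equation r² - 2r - 24 = 0 factors as (r - 6)(r + 4) = 0, so r = 6, -4.
Hence q_h = C1*exp(6*t) + C2*exp(-4*t).
Try q_p = A*cos(t) + B*sin(t). Substituting and equating the coefficients of cos(t) and sin(t) gives A = 25/629, B = 2/629, so q_p = 2*sin(t)/629 + 25*cos(t)/629.
General solution: q = 2*sin(t)/629 + 25*cos(t)/629 + C1*exp(6*t) + C2*exp(-4*t).
Apply the initial conditions: q(0) = 25/629 + C1 + C2 = -3 and q'(0) = 2/629 - 4*C2 + 6*C1 = 3. Solving gives C1 = -339/370, C2 = -361/170.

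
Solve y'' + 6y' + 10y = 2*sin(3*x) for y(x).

Characteristic equation r² + 6r + 10 = 0 has discriminant (6)² - 4·(10) = -4 < 0, so r = -3 ± i.
Hence y_h = C1*cos(x)*exp(-3*x) + C2*exp(-3*x)*sin(x).
Try y_p = A*cos(3*x) + B*sin(3*x). Substituting and equating the coefficients of cos(3x) and sin(3x) gives A = -36/325, B = 2/325, so y_p = -36*cos(3*x)/325 + 2*sin(3*x)/325.

y = -36*cos(3*x)/325 + 2*sin(3*x)/325 + C1*cos(x)*exp(-3*x) + C2*exp(-3*x)*sin(x)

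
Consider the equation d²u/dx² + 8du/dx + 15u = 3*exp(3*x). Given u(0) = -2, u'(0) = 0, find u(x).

Characteristic equation r² + 8r + 15 = 0 factors as (r + 5)(r + 3) = 0, so r = -5, -3.
Hence u_h = C1*exp(-5*x) + C2*exp(-3*x).
Try u_p = A*exp(3*x). Substituting into the equation and dividing by exp(3*x) gives A = 1/16, so u_p = exp(3*x)/16.
General solution: u = exp(3*x)/16 + C1*exp(-5*x) + C2*exp(-3*x).
Apply the initial conditions: u(0) = 1/16 + C1 + C2 = -2 and u'(0) = 3/16 - 5*C1 - 3*C2 = 0. Solving gives C1 = 51/16, C2 = -21/4.

u = -21*exp(-3*x)/4 + exp(3*x)/16 + 51*exp(-5*x)/16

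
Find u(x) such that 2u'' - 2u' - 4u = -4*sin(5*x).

u = -5*cos(5*x)/377 + 27*sin(5*x)/377 + C1*exp(-x) + C2*exp(2*x)

Divide through by 2: u'' - u' - 2u = -2*sin(5*x).
Characteristic equation r² - r - 2 = 0 factors as (r + 1)(r - 2) = 0, so r = -1, 2.
Hence u_h = C1*exp(-x) + C2*exp(2*x).
Try u_p = A*cos(5*x) + B*sin(5*x). Substituting and equating the coefficients of cos(5x) and sin(5x) gives A = -5/377, B = 27/377, so u_p = -5*cos(5*x)/377 + 27*sin(5*x)/377.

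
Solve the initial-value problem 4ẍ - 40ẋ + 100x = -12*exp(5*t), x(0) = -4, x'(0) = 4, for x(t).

Divide through by 4: x'' - 10x' + 25x = -3*exp(5*t).
Characteristic equation r² - 10r + 25 = 0 has discriminant (-10)² - 4·(25) = 0, so r = 5 is a repeated root.
Hence x_h = (C1 + C2*t)*exp(5*t).
Since exp(5*t) solves the homogeneous equation (r = 5 is a root of multiplicity 2), multiply the trial by t^2. Try x_p = A*t^2*exp(5*t). Substituting into the equation and dividing by exp(5*t) gives A = -3/2, so x_p = -3*t^2*exp(5*t)/2.
General solution: x = C1*exp(5*t) - 3*t^2*exp(5*t)/2 + C2*t*exp(5*t).
Apply the initial conditions: x(0) = C1 = -4 and x'(0) = C2 + 5*C1 = 4. Solving gives C1 = -4, C2 = 24.

x = -4*exp(5*t) + 24*t*exp(5*t) - 3*t**2*exp(5*t)/2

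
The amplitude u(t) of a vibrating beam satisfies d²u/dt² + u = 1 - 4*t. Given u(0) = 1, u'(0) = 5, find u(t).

u = 1 - 4*t + 9*sin(t)

Characteristic equation r² + 1 = 0 has discriminant (0)² - 4·(1) = -4 < 0, so r = ± i.
Hence u_h = C1*cos(t) + C2*sin(t).
For the particular solution try u_p = A0 + A1*t. Substituting and matching coefficients of each power of t gives A0 = 1, A1 = -4, so u_p = 1 - 4*t.
General solution: u = 1 - 4*t + C1*cos(t) + C2*sin(t).
Apply the initial conditions: u(0) = 1 + C1 = 1 and u'(0) = -4 + C2 = 5. Solving gives C1 = 0, C2 = 9.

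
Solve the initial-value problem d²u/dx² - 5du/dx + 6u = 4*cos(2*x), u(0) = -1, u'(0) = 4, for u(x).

Characteristic equation r² - 5r + 6 = 0 factors as (r - 3)(r - 2) = 0, so r = 3, 2.
Hence u_h = C1*exp(3*x) + C2*exp(2*x).
Try u_p = A*cos(2*x) + B*sin(2*x). Substituting and equating the coefficients of cos(2x) and sin(2x) gives A = 1/13, B = -5/13, so u_p = -5*sin(2*x)/13 + cos(2*x)/13.
General solution: u = -5*sin(2*x)/13 + cos(2*x)/13 + C1*exp(3*x) + C2*exp(2*x).
Apply the initial conditions: u(0) = 1/13 + C1 + C2 = -1 and u'(0) = -10/13 + 2*C2 + 3*C1 = 4. Solving gives C1 = 90/13, C2 = -8.

u = -8*exp(2*x) - 5*sin(2*x)/13 + cos(2*x)/13 + 90*exp(3*x)/13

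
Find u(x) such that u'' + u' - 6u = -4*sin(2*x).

u = cos(2*x)/13 + 5*sin(2*x)/13 + C1*exp(2*x) + C2*exp(-3*x)

Characteristic equation r² + r - 6 = 0 factors as (r - 2)(r + 3) = 0, so r = 2, -3.
Hence u_h = C1*exp(2*x) + C2*exp(-3*x).
Try u_p = A*cos(2*x) + B*sin(2*x). Substituting and equating the coefficients of cos(2x) and sin(2x) gives A = 1/13, B = 5/13, so u_p = cos(2*x)/13 + 5*sin(2*x)/13.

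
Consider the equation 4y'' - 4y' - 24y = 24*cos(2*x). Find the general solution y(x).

Divide through by 4: y'' - y' - 6y = 6*cos(2*x).
Characteristic equation r² - r - 6 = 0 factors as (r + 2)(r - 3) = 0, so r = -2, 3.
Hence y_h = C1*exp(-2*x) + C2*exp(3*x).
Try y_p = A*cos(2*x) + B*sin(2*x). Substituting and equating the coefficients of cos(2x) and sin(2x) gives A = -15/26, B = -3/26, so y_p = -15*cos(2*x)/26 - 3*sin(2*x)/26.

y = -15*cos(2*x)/26 - 3*sin(2*x)/26 + C1*exp(-2*x) + C2*exp(3*x)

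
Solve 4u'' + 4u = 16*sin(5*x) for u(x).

u = -sin(5*x)/6 + C1*cos(x) + C2*sin(x)

Divide through by 4: u'' + u = 4*sin(5*x).
Characteristic equation r² + 1 = 0 has discriminant (0)² - 4·(1) = -4 < 0, so r = ± i.
Hence u_h = C1*cos(x) + C2*sin(x).
Try u_p = A*cos(5*x) + B*sin(5*x). Substituting and equating the coefficients of cos(5x) and sin(5x) gives A = 0, B = -1/6, so u_p = -sin(5*x)/6.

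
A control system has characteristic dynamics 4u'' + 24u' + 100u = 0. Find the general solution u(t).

Divide through by 4: u'' + 6u' + 25u = 0.
Characteristic equation r² + 6r + 25 = 0 has discriminant (6)² - 4·(25) = -64 < 0, so r = -3 ± 4i.
Hence u_h = C1*cos(4*t)*exp(-3*t) + C2*exp(-3*t)*sin(4*t).

u = C1*cos(4*t)*exp(-3*t) + C2*exp(-3*t)*sin(4*t)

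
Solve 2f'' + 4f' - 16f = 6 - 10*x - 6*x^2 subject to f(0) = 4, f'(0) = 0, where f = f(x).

Divide through by 2: f'' + 2f' - 8f = 3 - 5*x - 3*x^2.
Characteristic equation r² + 2r - 8 = 0 factors as (r - 2)(r + 4) = 0, so r = 2, -4.
Hence f_h = C1*exp(2*x) + C2*exp(-4*x).
For the particular solution try f_p = A0 + A1*x + A2*x^2. Substituting and matching coefficients of each power of x gives A0 = -5/64, A1 = 13/16, A2 = 3/8, so f_p = -5/64 + 3*x^2/8 + 13*x/16.
General solution: f = -5/64 + 3*x^2/8 + 13*x/16 + C1*exp(2*x) + C2*exp(-4*x).
Apply the initial conditions: f(0) = -5/64 + C1 + C2 = 4 and f'(0) = 13/16 - 4*C2 + 2*C1 = 0. Solving gives C1 = 31/12, C2 = 287/192.

f = -5/64 + 3*x**2/8 + 13*x/16 + 31*exp(2*x)/12 + 287*exp(-4*x)/192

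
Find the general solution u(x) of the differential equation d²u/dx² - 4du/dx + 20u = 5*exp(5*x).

Characteristic equation r² - 4r + 20 = 0 has discriminant (-4)² - 4·(20) = -64 < 0, so r = 2 ± 4i.
Hence u_h = C1*cos(4*x)*exp(2*x) + C2*exp(2*x)*sin(4*x).
Try u_p = A*exp(5*x). Substituting into the equation and dividing by exp(5*x) gives A = 1/5, so u_p = exp(5*x)/5.

u = exp(5*x)/5 + C1*cos(4*x)*exp(2*x) + C2*exp(2*x)*sin(4*x)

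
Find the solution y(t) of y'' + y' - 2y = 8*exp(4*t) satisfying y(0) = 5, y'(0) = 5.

y = 4*exp(-2*t)/9 + 4*exp(4*t)/9 + 37*exp(t)/9

Characteristic equation r² + r - 2 = 0 factors as (r - 1)(r + 2) = 0, so r = 1, -2.
Hence y_h = C1*exp(t) + C2*exp(-2*t).
Try y_p = A*exp(4*t). Substituting into the equation and dividing by exp(4*t) gives A = 4/9, so y_p = 4*exp(4*t)/9.
General solution: y = 4*exp(4*t)/9 + C1*exp(t) + C2*exp(-2*t).
Apply the initial conditions: y(0) = 4/9 + C1 + C2 = 5 and y'(0) = 16/9 + C1 - 2*C2 = 5. Solving gives C1 = 37/9, C2 = 4/9.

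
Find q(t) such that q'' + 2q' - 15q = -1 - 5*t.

Characteristic equation r² + 2r - 15 = 0 factors as (r - 3)(r + 5) = 0, so r = 3, -5.
Hence q_h = C1*exp(3*t) + C2*exp(-5*t).
For the particular solution try q_p = A0 + A1*t. Substituting and matching coefficients of each power of t gives A0 = 1/9, A1 = 1/3, so q_p = 1/9 + t/3.

q = 1/9 + t/3 + C1*exp(3*t) + C2*exp(-5*t)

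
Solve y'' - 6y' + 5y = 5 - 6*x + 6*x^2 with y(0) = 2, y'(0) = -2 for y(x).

y = 317/125 - 393*exp(5*x)/500 + exp(x)/4 + 6*x**2/5 + 42*x/25

Characteristic equation r² - 6r + 5 = 0 factors as (r - 1)(r - 5) = 0, so r = 1, 5.
Hence y_h = C1*exp(x) + C2*exp(5*x).
For the particular solution try y_p = A0 + A1*x + A2*x^2. Substituting and matching coefficients of each power of x gives A0 = 317/125, A1 = 42/25, A2 = 6/5, so y_p = 317/125 + 6*x^2/5 + 42*x/25.
General solution: y = 317/125 + 6*x^2/5 + 42*x/25 + C1*exp(x) + C2*exp(5*x).
Apply the initial conditions: y(0) = 317/125 + C1 + C2 = 2 and y'(0) = 42/25 + C1 + 5*C2 = -2. Solving gives C1 = 1/4, C2 = -393/500.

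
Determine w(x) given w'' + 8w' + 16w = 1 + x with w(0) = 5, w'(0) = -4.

Characteristic equation r² + 8r + 16 = 0 has discriminant (8)² - 4·(16) = 0, so r = -4 is a repeated root.
Hence w_h = (C1 + C2*x)*exp(-4*x).
For the particular solution try w_p = A0 + A1*x. Substituting and matching coefficients of each power of x gives A0 = 1/32, A1 = 1/16, so w_p = 1/32 + x/16.
General solution: w = 1/32 + x/16 + C1*exp(-4*x) + C2*x*exp(-4*x).
Apply the initial conditions: w(0) = 1/32 + C1 = 5 and w'(0) = 1/16 + C2 - 4*C1 = -4. Solving gives C1 = 159/32, C2 = 253/16.

w = 1/32 + x/16 + 159*exp(-4*x)/32 + 253*x*exp(-4*x)/16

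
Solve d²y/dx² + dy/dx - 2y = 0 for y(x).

Characteristic equation r² + r - 2 = 0 factors as (r + 2)(r - 1) = 0, so r = -2, 1.
Hence y_h = C1*exp(-2*x) + C2*exp(x).

y = C1*exp(-2*x) + C2*exp(x)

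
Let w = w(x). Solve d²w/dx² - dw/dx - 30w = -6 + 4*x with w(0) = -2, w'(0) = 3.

w = 46/225 - 409*exp(-5*x)/275 - 71*exp(6*x)/99 - 2*x/15

Characteristic equation r² - r - 30 = 0 factors as (r + 5)(r - 6) = 0, so r = -5, 6.
Hence w_h = C1*exp(-5*x) + C2*exp(6*x).
For the particular solution try w_p = A0 + A1*x. Substituting and matching coefficients of each power of x gives A0 = 46/225, A1 = -2/15, so w_p = 46/225 - 2*x/15.
General solution: w = 46/225 - 2*x/15 + C1*exp(-5*x) + C2*exp(6*x).
Apply the initial conditions: w(0) = 46/225 + C1 + C2 = -2 and w'(0) = -2/15 - 5*C1 + 6*C2 = 3. Solving gives C1 = -409/275, C2 = -71/99.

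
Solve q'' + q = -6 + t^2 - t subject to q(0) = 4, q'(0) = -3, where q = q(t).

Characteristic equation r² + 1 = 0 has discriminant (0)² - 4·(1) = -4 < 0, so r = ± i.
Hence q_h = C1*cos(t) + C2*sin(t).
For the particular solution try q_p = A0 + A1*t + A2*t^2. Substituting and matching coefficients of each power of t gives A0 = -8, A1 = -1, A2 = 1, so q_p = -8 + t^2 - t.
General solution: q = -8 + t^2 - t + C1*cos(t) + C2*sin(t).
Apply the initial conditions: q(0) = -8 + C1 = 4 and q'(0) = -1 + C2 = -3. Solving gives C1 = 12, C2 = -2.

q = -8 + t**2 - t - 2*sin(t) + 12*cos(t)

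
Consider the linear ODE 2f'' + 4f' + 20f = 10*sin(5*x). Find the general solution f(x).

Divide through by 2: f'' + 2f' + 10f = 5*sin(5*x).
Characteristic equation r² + 2r + 10 = 0 has discriminant (2)² - 4·(10) = -36 < 0, so r = -1 ± 3i.
Hence f_h = C1*cos(3*x)*exp(-x) + C2*exp(-x)*sin(3*x).
Try f_p = A*cos(5*x) + B*sin(5*x). Substituting and equating the coefficients of cos(5x) and sin(5x) gives A = -2/13, B = -3/13, so f_p = -3*sin(5*x)/13 - 2*cos(5*x)/13.

f = -3*sin(5*x)/13 - 2*cos(5*x)/13 + C1*cos(3*x)*exp(-x) + C2*exp(-x)*sin(3*x)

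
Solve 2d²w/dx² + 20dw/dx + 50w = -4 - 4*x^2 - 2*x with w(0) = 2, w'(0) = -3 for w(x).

w = -52/625 - 2*x**2/25 + 3*x/125 + 1302*exp(-5*x)/625 + 924*x*exp(-5*x)/125

Divide through by 2: w'' + 10w' + 25w = -2 - x - 2*x^2.
Characteristic equation r² + 10r + 25 = 0 has discriminant (10)² - 4·(25) = 0, so r = -5 is a repeated root.
Hence w_h = (C1 + C2*x)*exp(-5*x).
For the particular solution try w_p = A0 + A1*x + A2*x^2. Substituting and matching coefficients of each power of x gives A0 = -52/625, A1 = 3/125, A2 = -2/25, so w_p = -52/625 - 2*x^2/25 + 3*x/125.
General solution: w = -52/625 - 2*x^2/25 + 3*x/125 + C1*exp(-5*x) + C2*x*exp(-5*x).
Apply the initial conditions: w(0) = -52/625 + C1 = 2 and w'(0) = 3/125 + C2 - 5*C1 = -3. Solving gives C1 = 1302/625, C2 = 924/125.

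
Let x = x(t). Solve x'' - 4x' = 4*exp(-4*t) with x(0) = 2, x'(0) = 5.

x = 1/2 + exp(-4*t)/8 + 11*exp(4*t)/8

Characteristic equation r² - 4r = 0 factors as (r - 4)r = 0, so r = 4, 0.
Hence x_h = C1*exp(4*t) + C2.
Try x_p = A*exp(-4*t). Substituting into the equation and dividing by exp(-4*t) gives A = 1/8, so x_p = exp(-4*t)/8.
General solution: x = C2 + exp(-4*t)/8 + C1*exp(4*t).
Apply the initial conditions: x(0) = 1/8 + C1 + C2 = 2 and x'(0) = -1/2 + 4*C1 = 5. Solving gives C1 = 11/8, C2 = 1/2.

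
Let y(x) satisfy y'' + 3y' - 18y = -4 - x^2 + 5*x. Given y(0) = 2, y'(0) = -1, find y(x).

Characteristic equation r² + 3r - 18 = 0 factors as (r - 3)(r + 6) = 0, so r = 3, -6.
Hence y_h = C1*exp(3*x) + C2*exp(-6*x).
For the particular solution try y_p = A0 + A1*x + A2*x^2. Substituting and matching coefficients of each power of x gives A0 = 5/27, A1 = -7/27, A2 = 1/18, so y_p = 5/27 - 7*x/27 + x^2/18.
General solution: y = 5/27 - 7*x/27 + x^2/18 + C1*exp(3*x) + C2*exp(-6*x).
Apply the initial conditions: y(0) = 5/27 + C1 + C2 = 2 and y'(0) = -7/27 - 6*C2 + 3*C1 = -1. Solving gives C1 = 274/243, C2 = 167/243.

y = 5/27 - 7*x/27 + x**2/18 + 167*exp(-6*x)/243 + 274*exp(3*x)/243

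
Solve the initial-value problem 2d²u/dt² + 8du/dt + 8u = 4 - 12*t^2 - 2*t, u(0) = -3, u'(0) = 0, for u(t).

Divide through by 2: u'' + 4u' + 4u = 2 - t - 6*t^2.
Characteristic equation r² + 4r + 4 = 0 has discriminant (4)² - 4·(4) = 0, so r = -2 is a repeated root.
Hence u_h = (C1 + C2*t)*exp(-2*t).
For the particular solution try u_p = A0 + A1*t + A2*t^2. Substituting and matching coefficients of each power of t gives A0 = -3/2, A1 = 11/4, A2 = -3/2, so u_p = -3/2 - 3*t^2/2 + 11*t/4.
General solution: u = -3/2 - 3*t^2/2 + 11*t/4 + C1*exp(-2*t) + C2*t*exp(-2*t).
Apply the initial conditions: u(0) = -3/2 + C1 = -3 and u'(0) = 11/4 + C2 - 2*C1 = 0. Solving gives C1 = -3/2, C2 = -23/4.

u = -3/2 - 3*t**2/2 - 3*exp(-2*t)/2 + 11*t/4 - 23*t*exp(-2*t)/4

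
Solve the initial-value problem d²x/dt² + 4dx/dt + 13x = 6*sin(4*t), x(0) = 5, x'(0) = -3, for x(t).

x = -96*cos(4*t)/265 - 18*sin(4*t)/265 + 1421*cos(3*t)*exp(-2*t)/265 + 2119*exp(-2*t)*sin(3*t)/795

Characteristic equation r² + 4r + 13 = 0 has discriminant (4)² - 4·(13) = -36 < 0, so r = -2 ± 3i.
Hence x_h = C1*cos(3*t)*exp(-2*t) + C2*exp(-2*t)*sin(3*t).
Try x_p = A*cos(4*t) + B*sin(4*t). Substituting and equating the coefficients of cos(4t) and sin(4t) gives A = -96/265, B = -18/265, so x_p = -96*cos(4*t)/265 - 18*sin(4*t)/265.
General solution: x = -96*cos(4*t)/265 - 18*sin(4*t)/265 + C1*cos(3*t)*exp(-2*t) + C2*exp(-2*t)*sin(3*t).
Apply the initial conditions: x(0) = -96/265 + C1 = 5 and x'(0) = -72/265 - 2*C1 + 3*C2 = -3. Solving gives C1 = 1421/265, C2 = 2119/795.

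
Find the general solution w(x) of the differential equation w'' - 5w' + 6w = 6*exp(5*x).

w = C1*exp(3*x) + C2*exp(2*x) + exp(5*x)

Characteristic equation r² - 5r + 6 = 0 factors as (r - 3)(r - 2) = 0, so r = 3, 2.
Hence w_h = C1*exp(3*x) + C2*exp(2*x).
Try w_p = A*exp(5*x). Substituting into the equation and dividing by exp(5*x) gives A = 1, so w_p = exp(5*x).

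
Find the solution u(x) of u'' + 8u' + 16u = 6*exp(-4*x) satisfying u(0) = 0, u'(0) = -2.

u = -2*x*exp(-4*x) + 3*x**2*exp(-4*x)

Characteristic equation r² + 8r + 16 = 0 has discriminant (8)² - 4·(16) = 0, so r = -4 is a repeated root.
Hence u_h = (C1 + C2*x)*exp(-4*x).
Since exp(-4*x) solves the homogeneous equation (r = -4 is a root of multiplicity 2), multiply the trial by x^2. Try u_p = A*x^2*exp(-4*x). Substituting into the equation and dividing by exp(-4*x) gives A = 3, so u_p = 3*x^2*exp(-4*x).
General solution: u = C1*exp(-4*x) + 3*x^2*exp(-4*x) + C2*x*exp(-4*x).
Apply the initial conditions: u(0) = C1 = 0 and u'(0) = C2 - 4*C1 = -2. Solving gives C1 = 0, C2 = -2.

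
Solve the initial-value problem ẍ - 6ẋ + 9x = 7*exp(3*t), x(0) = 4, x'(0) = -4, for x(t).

x = 4*exp(3*t) - 16*t*exp(3*t) + 7*t**2*exp(3*t)/2

Characteristic equation r² - 6r + 9 = 0 has discriminant (-6)² - 4·(9) = 0, so r = 3 is a repeated root.
Hence x_h = (C1 + C2*t)*exp(3*t).
Since exp(3*t) solves the homogeneous equation (r = 3 is a root of multiplicity 2), multiply the trial by t^2. Try x_p = A*t^2*exp(3*t). Substituting into the equation and dividing by exp(3*t) gives A = 7/2, so x_p = 7*t^2*exp(3*t)/2.
General solution: x = C1*exp(3*t) + 7*t^2*exp(3*t)/2 + C2*t*exp(3*t).
Apply the initial conditions: x(0) = C1 = 4 and x'(0) = C2 + 3*C1 = -4. Solving gives C1 = 4, C2 = -16.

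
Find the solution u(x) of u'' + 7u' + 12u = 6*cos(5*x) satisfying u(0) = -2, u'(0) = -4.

Characteristic equation r² + 7r + 12 = 0 factors as (r + 3)(r + 4) = 0, so r = -3, -4.
Hence u_h = C1*exp(-3*x) + C2*exp(-4*x).
Try u_p = A*cos(5*x) + B*sin(5*x). Substituting and equating the coefficients of cos(5x) and sin(5x) gives A = -39/697, B = 105/697, so u_p = -39*cos(5*x)/697 + 105*sin(5*x)/697.
General solution: u = -39*cos(5*x)/697 + 105*sin(5*x)/697 + C1*exp(-3*x) + C2*exp(-4*x).
Apply the initial conditions: u(0) = -39/697 + C1 + C2 = -2 and u'(0) = 525/697 - 4*C2 - 3*C1 = -4. Solving gives C1 = -213/17, C2 = 434/41.

u = -213*exp(-3*x)/17 - 39*cos(5*x)/697 + 105*sin(5*x)/697 + 434*exp(-4*x)/41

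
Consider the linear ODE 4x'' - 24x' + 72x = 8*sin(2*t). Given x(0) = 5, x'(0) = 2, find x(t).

x = 6*cos(2*t)/85 + 7*sin(2*t)/85 - 367*exp(3*t)*sin(3*t)/85 + 419*cos(3*t)*exp(3*t)/85

Divide through by 4: x'' - 6x' + 18x = 2*sin(2*t).
Characteristic equation r² - 6r + 18 = 0 has discriminant (-6)² - 4·(18) = -36 < 0, so r = 3 ± 3i.
Hence x_h = C1*cos(3*t)*exp(3*t) + C2*exp(3*t)*sin(3*t).
Try x_p = A*cos(2*t) + B*sin(2*t). Substituting and equating the coefficients of cos(2t) and sin(2t) gives A = 6/85, B = 7/85, so x_p = 6*cos(2*t)/85 + 7*sin(2*t)/85.
General solution: x = 6*cos(2*t)/85 + 7*sin(2*t)/85 + C1*cos(3*t)*exp(3*t) + C2*exp(3*t)*sin(3*t).
Apply the initial conditions: x(0) = 6/85 + C1 = 5 and x'(0) = 14/85 + 3*C1 + 3*C2 = 2. Solving gives C1 = 419/85, C2 = -367/85.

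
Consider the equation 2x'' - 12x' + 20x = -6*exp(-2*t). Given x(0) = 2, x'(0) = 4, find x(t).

x = -3*exp(-2*t)/26 - 67*exp(3*t)*sin(t)/26 + 55*cos(t)*exp(3*t)/26

Divide through by 2: x'' - 6x' + 10x = -3*exp(-2*t).
Characteristic equation r² - 6r + 10 = 0 has discriminant (-6)² - 4·(10) = -4 < 0, so r = 3 ± i.
Hence x_h = C1*cos(t)*exp(3*t) + C2*exp(3*t)*sin(t).
Try x_p = A*exp(-2*t). Substituting into the equation and dividing by exp(-2*t) gives A = -3/26, so x_p = -3*exp(-2*t)/26.
General solution: x = -3*exp(-2*t)/26 + C1*cos(t)*exp(3*t) + C2*exp(3*t)*sin(t).
Apply the initial conditions: x(0) = -3/26 + C1 = 2 and x'(0) = 3/13 + C2 + 3*C1 = 4. Solving gives C1 = 55/26, C2 = -67/26.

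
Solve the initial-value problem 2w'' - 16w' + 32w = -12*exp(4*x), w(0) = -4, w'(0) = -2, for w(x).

Divide through by 2: w'' - 8w' + 16w = -6*exp(4*x).
Characteristic equation r² - 8r + 16 = 0 has discriminant (-8)² - 4·(16) = 0, so r = 4 is a repeated root.
Hence w_h = (C1 + C2*x)*exp(4*x).
Since exp(4*x) solves the homogeneous equation (r = 4 is a root of multiplicity 2), multiply the trial by x^2. Try w_p = A*x^2*exp(4*x). Substituting into the equation and dividing by exp(4*x) gives A = -3, so w_p = -3*x^2*exp(4*x).
General solution: w = C1*exp(4*x) - 3*x^2*exp(4*x) + C2*x*exp(4*x).
Apply the initial conditions: w(0) = C1 = -4 and w'(0) = C2 + 4*C1 = -2. Solving gives C1 = -4, C2 = 14.

w = -4*exp(4*x) - 3*x**2*exp(4*x) + 14*x*exp(4*x)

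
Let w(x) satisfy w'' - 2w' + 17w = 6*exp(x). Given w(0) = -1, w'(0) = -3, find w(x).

Characteristic equation r² - 2r + 17 = 0 has discriminant (-2)² - 4·(17) = -64 < 0, so r = 1 ± 4i.
Hence w_h = C1*cos(4*x)*exp(x) + C2*exp(x)*sin(4*x).
Try w_p = A*exp(x). Substituting into the equation and dividing by exp(x) gives A = 3/8, so w_p = 3*exp(x)/8.
General solution: w = 3*exp(x)/8 + C1*cos(4*x)*exp(x) + C2*exp(x)*sin(4*x).
Apply the initial conditions: w(0) = 3/8 + C1 = -1 and w'(0) = 3/8 + C1 + 4*C2 = -3. Solving gives C1 = -11/8, C2 = -1/2.

w = 3*exp(x)/8 - 11*cos(4*x)*exp(x)/8 - exp(x)*sin(4*x)/2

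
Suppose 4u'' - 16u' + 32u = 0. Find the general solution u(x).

u = C1*cos(2*x)*exp(2*x) + C2*exp(2*x)*sin(2*x)

Divide through by 4: u'' - 4u' + 8u = 0.
Characteristic equation r² - 4r + 8 = 0 has discriminant (-4)² - 4·(8) = -16 < 0, so r = 2 ± 2i.
Hence u_h = C1*cos(2*x)*exp(2*x) + C2*exp(2*x)*sin(2*x).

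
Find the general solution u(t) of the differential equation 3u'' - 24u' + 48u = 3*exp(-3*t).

u = exp(-3*t)/49 + C1*exp(4*t) + C2*t*exp(4*t)

Divide through by 3: u'' - 8u' + 16u = exp(-3*t).
Characteristic equation r² - 8r + 16 = 0 has discriminant (-8)² - 4·(16) = 0, so r = 4 is a repeated root.
Hence u_h = (C1 + C2*t)*exp(4*t).
Try u_p = A*exp(-3*t). Substituting into the equation and dividing by exp(-3*t) gives A = 1/49, so u_p = exp(-3*t)/49.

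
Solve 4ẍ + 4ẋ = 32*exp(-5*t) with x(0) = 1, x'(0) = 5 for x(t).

Divide through by 4: x'' + x' = 8*exp(-5*t).
Characteristic equation r² + r = 0 factors as (r + 1)r = 0, so r = -1, 0.
Hence x_h = C1*exp(-t) + C2.
Try x_p = A*exp(-5*t). Substituting into the equation and dividing by exp(-5*t) gives A = 2/5, so x_p = 2*exp(-5*t)/5.
General solution: x = C2 + 2*exp(-5*t)/5 + C1*exp(-t).
Apply the initial conditions: x(0) = 2/5 + C1 + C2 = 1 and x'(0) = -2 - C1 = 5. Solving gives C1 = -7, C2 = 38/5.

x = 38/5 - 7*exp(-t) + 2*exp(-5*t)/5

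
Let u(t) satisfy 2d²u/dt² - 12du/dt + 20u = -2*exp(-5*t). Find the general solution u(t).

Divide through by 2: u'' - 6u' + 10u = -exp(-5*t).
Characteristic equation r² - 6r + 10 = 0 has discriminant (-6)² - 4·(10) = -4 < 0, so r = 3 ± i.
Hence u_h = C1*cos(t)*exp(3*t) + C2*exp(3*t)*sin(t).
Try u_p = A*exp(-5*t). Substituting into the equation and dividing by exp(-5*t) gives A = -1/65, so u_p = -exp(-5*t)/65.

u = -exp(-5*t)/65 + C1*cos(t)*exp(3*t) + C2*exp(3*t)*sin(t)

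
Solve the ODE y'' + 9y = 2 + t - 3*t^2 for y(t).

y = 8/27 - t**2/3 + t/9 + C1*cos(3*t) + C2*sin(3*t)

Characteristic equation r² + 9 = 0 has discriminant (0)² - 4·(9) = -36 < 0, so r = ± 3i.
Hence y_h = C1*cos(3*t) + C2*sin(3*t).
For the particular solution try y_p = A0 + A1*t + A2*t^2. Substituting and matching coefficients of each power of t gives A0 = 8/27, A1 = 1/9, A2 = -1/3, so y_p = 8/27 - t^2/3 + t/9.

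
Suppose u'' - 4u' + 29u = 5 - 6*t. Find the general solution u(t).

u = 121/841 - 6*t/29 + C1*cos(5*t)*exp(2*t) + C2*exp(2*t)*sin(5*t)

Characteristic equation r² - 4r + 29 = 0 has discriminant (-4)² - 4·(29) = -100 < 0, so r = 2 ± 5i.
Hence u_h = C1*cos(5*t)*exp(2*t) + C2*exp(2*t)*sin(5*t).
For the particular solution try u_p = A0 + A1*t. Substituting and matching coefficients of each power of t gives A0 = 121/841, A1 = -6/29, so u_p = 121/841 - 6*t/29.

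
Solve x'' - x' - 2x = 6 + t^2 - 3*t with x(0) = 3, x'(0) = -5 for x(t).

x = -9/2 + 2*t - t**2/2 + exp(2*t)/6 + 22*exp(-t)/3

Characteristic equation r² - r - 2 = 0 factors as (r + 1)(r - 2) = 0, so r = -1, 2.
Hence x_h = C1*exp(-t) + C2*exp(2*t).
For the particular solution try x_p = A0 + A1*t + A2*t^2. Substituting and matching coefficients of each power of t gives A0 = -9/2, A1 = 2, A2 = -1/2, so x_p = -9/2 + 2*t - t^2/2.
General solution: x = -9/2 + 2*t - t^2/2 + C1*exp(-t) + C2*exp(2*t).
Apply the initial conditions: x(0) = -9/2 + C1 + C2 = 3 and x'(0) = 2 - C1 + 2*C2 = -5. Solving gives C1 = 22/3, C2 = 1/6.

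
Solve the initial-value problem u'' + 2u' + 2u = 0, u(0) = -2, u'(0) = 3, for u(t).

u = exp(-t)*sin(t) - 2*cos(t)*exp(-t)

Characteristic equation r² + 2r + 2 = 0 has discriminant (2)² - 4·(2) = -4 < 0, so r = -1 ± i.
Hence u_h = C1*cos(t)*exp(-t) + C2*exp(-t)*sin(t).
Apply the initial conditions: u(0) = C1 = -2 and u'(0) = C2 - C1 = 3. Solving gives C1 = -2, C2 = 1.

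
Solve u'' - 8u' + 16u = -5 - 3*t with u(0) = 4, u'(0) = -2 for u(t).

u = -13/32 - 3*t/16 + 141*exp(4*t)/32 - 311*t*exp(4*t)/16

Characteristic equation r² - 8r + 16 = 0 has discriminant (-8)² - 4·(16) = 0, so r = 4 is a repeated root.
Hence u_h = (C1 + C2*t)*exp(4*t).
For the particular solution try u_p = A0 + A1*t. Substituting and matching coefficients of each power of t gives A0 = -13/32, A1 = -3/16, so u_p = -13/32 - 3*t/16.
General solution: u = -13/32 - 3*t/16 + C1*exp(4*t) + C2*t*exp(4*t).
Apply the initial conditions: u(0) = -13/32 + C1 = 4 and u'(0) = -3/16 + C2 + 4*C1 = -2. Solving gives C1 = 141/32, C2 = -311/16.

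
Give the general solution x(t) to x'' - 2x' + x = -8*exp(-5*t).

Characteristic equation r² - 2r + 1 = 0 has discriminant (-2)² - 4·(1) = 0, so r = 1 is a repeated root.
Hence x_h = (C1 + C2*t)*exp(t).
Try x_p = A*exp(-5*t). Substituting into the equation and dividing by exp(-5*t) gives A = -2/9, so x_p = -2*exp(-5*t)/9.

x = -2*exp(-5*t)/9 + C1*exp(t) + C2*t*exp(t)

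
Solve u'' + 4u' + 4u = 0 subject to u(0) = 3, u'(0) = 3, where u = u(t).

u = 3*exp(-2*t) + 9*t*exp(-2*t)

Characteristic equation r² + 4r + 4 = 0 has discriminant (4)² - 4·(4) = 0, so r = -2 is a repeated root.
Hence u_h = (C1 + C2*t)*exp(-2*t).
Apply the initial conditions: u(0) = C1 = 3 and u'(0) = C2 - 2*C1 = 3. Solving gives C1 = 3, C2 = 9.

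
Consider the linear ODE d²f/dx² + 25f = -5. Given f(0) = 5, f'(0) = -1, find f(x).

Characteristic equation r² + 25 = 0 has discriminant (0)² - 4·(25) = -100 < 0, so r = ± 5i.
Hence f_h = C1*cos(5*x) + C2*sin(5*x).
For the particular solution try f_p = A0. Substituting and matching coefficients of each power of x gives A0 = -1/5, so f_p = -1/5.
General solution: f = -1/5 + C1*cos(5*x) + C2*sin(5*x).
Apply the initial conditions: f(0) = -1/5 + C1 = 5 and f'(0) = 5*C2 = -1. Solving gives C1 = 26/5, C2 = -1/5.

f = -1/5 - sin(5*x)/5 + 26*cos(5*x)/5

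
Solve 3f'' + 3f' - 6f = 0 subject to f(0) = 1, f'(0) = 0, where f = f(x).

Divide through by 3: f'' + f' - 2f = 0.
Characteristic equation r² + r - 2 = 0 factors as (r + 2)(r - 1) = 0, so r = -2, 1.
Hence f_h = C1*exp(-2*x) + C2*exp(x).
Apply the initial conditions: f(0) = C1 + C2 = 1 and f'(0) = C2 - 2*C1 = 0. Solving gives C1 = 1/3, C2 = 2/3.

f = exp(-2*x)/3 + 2*exp(x)/3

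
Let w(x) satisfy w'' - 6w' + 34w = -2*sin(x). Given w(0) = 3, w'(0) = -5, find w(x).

Characteristic equation r² - 6r + 34 = 0 has discriminant (-6)² - 4·(34) = -100 < 0, so r = 3 ± 5i.
Hence w_h = C1*cos(5*x)*exp(3*x) + C2*exp(3*x)*sin(5*x).
Try w_p = A*cos(x) + B*sin(x). Substituting and equating the coefficients of cos(x) and sin(x) gives A = -4/375, B = -22/375, so w_p = -22*sin(x)/375 - 4*cos(x)/375.
General solution: w = -22*sin(x)/375 - 4*cos(x)/375 + C1*cos(5*x)*exp(3*x) + C2*exp(3*x)*sin(5*x).
Apply the initial conditions: w(0) = -4/375 + C1 = 3 and w'(0) = -22/375 + 3*C1 + 5*C2 = -5. Solving gives C1 = 1129/375, C2 = -1048/375.

w = -22*sin(x)/375 - 4*cos(x)/375 - 1048*exp(3*x)*sin(5*x)/375 + 1129*cos(5*x)*exp(3*x)/375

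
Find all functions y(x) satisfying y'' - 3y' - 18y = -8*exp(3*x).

Characteristic equation r² - 3r - 18 = 0 factors as (r - 6)(r + 3) = 0, so r = 6, -3.
Hence y_h = C1*exp(6*x) + C2*exp(-3*x).
Try y_p = A*exp(3*x). Substituting into the equation and dividing by exp(3*x) gives A = 4/9, so y_p = 4*exp(3*x)/9.

y = 4*exp(3*x)/9 + C1*exp(6*x) + C2*exp(-3*x)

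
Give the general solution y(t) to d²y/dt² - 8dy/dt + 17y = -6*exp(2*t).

Characteristic equation r² - 8r + 17 = 0 has discriminant (-8)² - 4·(17) = -4 < 0, so r = 4 ± i.
Hence y_h = C1*cos(t)*exp(4*t) + C2*exp(4*t)*sin(t).
Try y_p = A*exp(2*t). Substituting into the equation and dividing by exp(2*t) gives A = -6/5, so y_p = -6*exp(2*t)/5.

y = -6*exp(2*t)/5 + C1*cos(t)*exp(4*t) + C2*exp(4*t)*sin(t)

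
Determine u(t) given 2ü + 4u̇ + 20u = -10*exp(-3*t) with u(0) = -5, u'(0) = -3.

u = -5*exp(-3*t)/13 - 60*cos(3*t)*exp(-t)/13 - 38*exp(-t)*sin(3*t)/13

Divide through by 2: u'' + 2u' + 10u = -5*exp(-3*t).
Characteristic equation r² + 2r + 10 = 0 has discriminant (2)² - 4·(10) = -36 < 0, so r = -1 ± 3i.
Hence u_h = C1*cos(3*t)*exp(-t) + C2*exp(-t)*sin(3*t).
Try u_p = A*exp(-3*t). Substituting into the equation and dividing by exp(-3*t) gives A = -5/13, so u_p = -5*exp(-3*t)/13.
General solution: u = -5*exp(-3*t)/13 + C1*cos(3*t)*exp(-t) + C2*exp(-t)*sin(3*t).
Apply the initial conditions: u(0) = -5/13 + C1 = -5 and u'(0) = 15/13 - C1 + 3*C2 = -3. Solving gives C1 = -60/13, C2 = -38/13.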